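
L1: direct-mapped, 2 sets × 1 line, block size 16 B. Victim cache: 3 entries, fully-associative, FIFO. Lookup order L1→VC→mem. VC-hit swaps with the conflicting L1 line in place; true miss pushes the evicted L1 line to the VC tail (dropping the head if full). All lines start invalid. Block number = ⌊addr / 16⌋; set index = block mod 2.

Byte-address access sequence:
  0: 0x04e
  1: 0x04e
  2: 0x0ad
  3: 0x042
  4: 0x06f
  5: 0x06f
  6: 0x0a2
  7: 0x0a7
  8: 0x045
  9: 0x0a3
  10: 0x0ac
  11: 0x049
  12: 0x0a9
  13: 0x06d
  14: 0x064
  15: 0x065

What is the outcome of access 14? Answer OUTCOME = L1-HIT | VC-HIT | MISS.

0: 0x4e (blk 4, set 0) → MISS  vc=[]
1: 0x4e (blk 4, set 0) → L1-HIT  vc=[]
2: 0xad (blk 10, set 0) → MISS  vc=[4]
3: 0x42 (blk 4, set 0) → VC-HIT  vc=[10]
4: 0x6f (blk 6, set 0) → MISS  vc=[10, 4]
5: 0x6f (blk 6, set 0) → L1-HIT  vc=[10, 4]
6: 0xa2 (blk 10, set 0) → VC-HIT  vc=[6, 4]
7: 0xa7 (blk 10, set 0) → L1-HIT  vc=[6, 4]
8: 0x45 (blk 4, set 0) → VC-HIT  vc=[6, 10]
9: 0xa3 (blk 10, set 0) → VC-HIT  vc=[6, 4]
10: 0xac (blk 10, set 0) → L1-HIT  vc=[6, 4]
11: 0x49 (blk 4, set 0) → VC-HIT  vc=[6, 10]
12: 0xa9 (blk 10, set 0) → VC-HIT  vc=[6, 4]
13: 0x6d (blk 6, set 0) → VC-HIT  vc=[10, 4]
14: 0x64 (blk 6, set 0) → L1-HIT  vc=[10, 4]
15: 0x65 (blk 6, set 0) → L1-HIT  vc=[10, 4]

OUTCOME = L1-HIT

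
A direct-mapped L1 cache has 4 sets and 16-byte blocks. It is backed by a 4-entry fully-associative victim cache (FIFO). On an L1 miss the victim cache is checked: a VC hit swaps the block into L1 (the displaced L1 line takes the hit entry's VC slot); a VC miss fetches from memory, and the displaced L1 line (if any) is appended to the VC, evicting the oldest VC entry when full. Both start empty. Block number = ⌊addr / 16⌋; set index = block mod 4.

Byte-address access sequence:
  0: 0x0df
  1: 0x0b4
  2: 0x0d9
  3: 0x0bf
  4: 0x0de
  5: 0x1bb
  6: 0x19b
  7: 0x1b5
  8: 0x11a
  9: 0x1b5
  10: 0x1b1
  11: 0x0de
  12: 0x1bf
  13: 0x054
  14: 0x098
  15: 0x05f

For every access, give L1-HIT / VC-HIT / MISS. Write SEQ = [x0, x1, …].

  [0] addr=0xdf blk=13 s=1: MISS | VC []
  [1] addr=0xb4 blk=11 s=3: MISS | VC []
  [2] addr=0xd9 blk=13 s=1: L1-HIT | VC []
  [3] addr=0xbf blk=11 s=3: L1-HIT | VC []
  [4] addr=0xde blk=13 s=1: L1-HIT | VC []
  [5] addr=0x1bb blk=27 s=3: MISS | VC [11]
  [6] addr=0x19b blk=25 s=1: MISS | VC [11, 13]
  [7] addr=0x1b5 blk=27 s=3: L1-HIT | VC [11, 13]
  [8] addr=0x11a blk=17 s=1: MISS | VC [11, 13, 25]
  [9] addr=0x1b5 blk=27 s=3: L1-HIT | VC [11, 13, 25]
  [10] addr=0x1b1 blk=27 s=3: L1-HIT | VC [11, 13, 25]
  [11] addr=0xde blk=13 s=1: VC-HIT | VC [11, 17, 25]
  [12] addr=0x1bf blk=27 s=3: L1-HIT | VC [11, 17, 25]
  [13] addr=0x54 blk=5 s=1: MISS | VC [11, 17, 25, 13]
  [14] addr=0x98 blk=9 s=1: MISS | VC [17, 25, 13, 5]
  [15] addr=0x5f blk=5 s=1: VC-HIT | VC [17, 25, 13, 9]

SEQ = [MISS, MISS, L1-HIT, L1-HIT, L1-HIT, MISS, MISS, L1-HIT, MISS, L1-HIT, L1-HIT, VC-HIT, L1-HIT, MISS, MISS, VC-HIT]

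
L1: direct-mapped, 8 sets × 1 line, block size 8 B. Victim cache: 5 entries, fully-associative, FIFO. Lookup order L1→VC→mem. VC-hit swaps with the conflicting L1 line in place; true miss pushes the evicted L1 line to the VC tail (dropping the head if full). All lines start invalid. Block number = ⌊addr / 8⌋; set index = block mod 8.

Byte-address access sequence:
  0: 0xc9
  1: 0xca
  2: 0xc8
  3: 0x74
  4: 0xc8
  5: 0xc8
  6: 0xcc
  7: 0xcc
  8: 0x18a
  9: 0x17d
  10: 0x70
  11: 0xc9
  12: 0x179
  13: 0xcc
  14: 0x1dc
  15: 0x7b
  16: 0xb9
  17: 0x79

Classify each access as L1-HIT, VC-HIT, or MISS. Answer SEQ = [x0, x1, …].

  [0] addr=0xc9 blk=25 s=1: MISS | VC []
  [1] addr=0xca blk=25 s=1: L1-HIT | VC []
  [2] addr=0xc8 blk=25 s=1: L1-HIT | VC []
  [3] addr=0x74 blk=14 s=6: MISS | VC []
  [4] addr=0xc8 blk=25 s=1: L1-HIT | VC []
  [5] addr=0xc8 blk=25 s=1: L1-HIT | VC []
  [6] addr=0xcc blk=25 s=1: L1-HIT | VC []
  [7] addr=0xcc blk=25 s=1: L1-HIT | VC []
  [8] addr=0x18a blk=49 s=1: MISS | VC [25]
  [9] addr=0x17d blk=47 s=7: MISS | VC [25]
  [10] addr=0x70 blk=14 s=6: L1-HIT | VC [25]
  [11] addr=0xc9 blk=25 s=1: VC-HIT | VC [49]
  [12] addr=0x179 blk=47 s=7: L1-HIT | VC [49]
  [13] addr=0xcc blk=25 s=1: L1-HIT | VC [49]
  [14] addr=0x1dc blk=59 s=3: MISS | VC [49]
  [15] addr=0x7b blk=15 s=7: MISS | VC [49, 47]
  [16] addr=0xb9 blk=23 s=7: MISS | VC [49, 47, 15]
  [17] addr=0x79 blk=15 s=7: VC-HIT | VC [49, 47, 23]

SEQ = [MISS, L1-HIT, L1-HIT, MISS, L1-HIT, L1-HIT, L1-HIT, L1-HIT, MISS, MISS, L1-HIT, VC-HIT, L1-HIT, L1-HIT, MISS, MISS, MISS, VC-HIT]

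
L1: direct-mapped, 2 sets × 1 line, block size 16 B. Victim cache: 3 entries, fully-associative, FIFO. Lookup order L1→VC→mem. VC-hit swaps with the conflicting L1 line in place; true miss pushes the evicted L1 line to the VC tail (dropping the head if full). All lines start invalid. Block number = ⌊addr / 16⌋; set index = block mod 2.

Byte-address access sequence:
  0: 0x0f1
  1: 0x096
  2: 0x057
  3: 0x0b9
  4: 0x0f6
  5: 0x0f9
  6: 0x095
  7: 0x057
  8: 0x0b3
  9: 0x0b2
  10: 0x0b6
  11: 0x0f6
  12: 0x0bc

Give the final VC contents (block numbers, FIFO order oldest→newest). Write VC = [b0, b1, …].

#0 0xf1→b15/s1 MISS; vc=[]
#1 0x96→b9/s1 MISS; vc=[15]
#2 0x57→b5/s1 MISS; vc=[15,9]
#3 0xb9→b11/s1 MISS; vc=[15,9,5]
#4 0xf6→b15/s1 VC-HIT; vc=[11,9,5]
#5 0xf9→b15/s1 L1-HIT; vc=[11,9,5]
#6 0x95→b9/s1 VC-HIT; vc=[11,15,5]
#7 0x57→b5/s1 VC-HIT; vc=[11,15,9]
#8 0xb3→b11/s1 VC-HIT; vc=[5,15,9]
#9 0xb2→b11/s1 L1-HIT; vc=[5,15,9]
#10 0xb6→b11/s1 L1-HIT; vc=[5,15,9]
#11 0xf6→b15/s1 VC-HIT; vc=[5,11,9]
#12 0xbc→b11/s1 VC-HIT; vc=[5,15,9]

VC = [5, 15, 9]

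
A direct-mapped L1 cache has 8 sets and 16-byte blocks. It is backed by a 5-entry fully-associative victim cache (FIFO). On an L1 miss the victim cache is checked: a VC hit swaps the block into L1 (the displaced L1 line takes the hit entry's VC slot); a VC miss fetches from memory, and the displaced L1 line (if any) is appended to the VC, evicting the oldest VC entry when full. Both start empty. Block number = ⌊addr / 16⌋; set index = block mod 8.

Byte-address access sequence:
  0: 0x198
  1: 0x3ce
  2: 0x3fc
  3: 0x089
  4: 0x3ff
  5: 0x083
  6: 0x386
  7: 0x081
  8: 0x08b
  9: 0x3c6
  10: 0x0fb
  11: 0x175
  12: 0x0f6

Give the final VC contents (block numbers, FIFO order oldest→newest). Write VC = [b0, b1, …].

VC = [56, 63, 23]

  [0] addr=0x198 blk=25 s=1: MISS | VC []
  [1] addr=0x3ce blk=60 s=4: MISS | VC []
  [2] addr=0x3fc blk=63 s=7: MISS | VC []
  [3] addr=0x89 blk=8 s=0: MISS | VC []
  [4] addr=0x3ff blk=63 s=7: L1-HIT | VC []
  [5] addr=0x83 blk=8 s=0: L1-HIT | VC []
  [6] addr=0x386 blk=56 s=0: MISS | VC [8]
  [7] addr=0x81 blk=8 s=0: VC-HIT | VC [56]
  [8] addr=0x8b blk=8 s=0: L1-HIT | VC [56]
  [9] addr=0x3c6 blk=60 s=4: L1-HIT | VC [56]
  [10] addr=0xfb blk=15 s=7: MISS | VC [56, 63]
  [11] addr=0x175 blk=23 s=7: MISS | VC [56, 63, 15]
  [12] addr=0xf6 blk=15 s=7: VC-HIT | VC [56, 63, 23]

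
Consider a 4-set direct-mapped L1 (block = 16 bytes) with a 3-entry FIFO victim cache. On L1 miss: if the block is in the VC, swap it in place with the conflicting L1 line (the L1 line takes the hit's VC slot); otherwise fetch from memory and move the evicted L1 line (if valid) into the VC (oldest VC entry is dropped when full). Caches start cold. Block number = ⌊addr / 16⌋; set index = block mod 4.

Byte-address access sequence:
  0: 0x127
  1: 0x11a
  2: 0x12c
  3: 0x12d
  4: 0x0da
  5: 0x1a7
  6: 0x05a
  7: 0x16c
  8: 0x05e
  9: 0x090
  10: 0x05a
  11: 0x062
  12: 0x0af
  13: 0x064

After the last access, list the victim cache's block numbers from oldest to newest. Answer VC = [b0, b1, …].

#0 0x127→b18/s2 MISS; vc=[]
#1 0x11a→b17/s1 MISS; vc=[]
#2 0x12c→b18/s2 L1-HIT; vc=[]
#3 0x12d→b18/s2 L1-HIT; vc=[]
#4 0xda→b13/s1 MISS; vc=[17]
#5 0x1a7→b26/s2 MISS; vc=[17,18]
#6 0x5a→b5/s1 MISS; vc=[17,18,13]
#7 0x16c→b22/s2 MISS; vc=[18,13,26]
#8 0x5e→b5/s1 L1-HIT; vc=[18,13,26]
#9 0x90→b9/s1 MISS; vc=[13,26,5]
#10 0x5a→b5/s1 VC-HIT; vc=[13,26,9]
#11 0x62→b6/s2 MISS; vc=[26,9,22]
#12 0xaf→b10/s2 MISS; vc=[9,22,6]
#13 0x64→b6/s2 VC-HIT; vc=[9,22,10]

VC = [9, 22, 10]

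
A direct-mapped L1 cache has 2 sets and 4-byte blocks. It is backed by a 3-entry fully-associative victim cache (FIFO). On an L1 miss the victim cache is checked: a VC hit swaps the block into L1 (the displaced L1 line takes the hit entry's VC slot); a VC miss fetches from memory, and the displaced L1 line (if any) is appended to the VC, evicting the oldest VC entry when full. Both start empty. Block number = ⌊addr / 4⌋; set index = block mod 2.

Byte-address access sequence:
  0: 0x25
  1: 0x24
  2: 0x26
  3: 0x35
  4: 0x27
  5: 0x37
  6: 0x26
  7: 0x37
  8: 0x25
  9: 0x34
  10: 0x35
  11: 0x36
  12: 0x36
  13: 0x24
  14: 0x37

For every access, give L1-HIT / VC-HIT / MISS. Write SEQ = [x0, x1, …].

0: 0x25 (blk 9, set 1) → MISS  vc=[]
1: 0x24 (blk 9, set 1) → L1-HIT  vc=[]
2: 0x26 (blk 9, set 1) → L1-HIT  vc=[]
3: 0x35 (blk 13, set 1) → MISS  vc=[9]
4: 0x27 (blk 9, set 1) → VC-HIT  vc=[13]
5: 0x37 (blk 13, set 1) → VC-HIT  vc=[9]
6: 0x26 (blk 9, set 1) → VC-HIT  vc=[13]
7: 0x37 (blk 13, set 1) → VC-HIT  vc=[9]
8: 0x25 (blk 9, set 1) → VC-HIT  vc=[13]
9: 0x34 (blk 13, set 1) → VC-HIT  vc=[9]
10: 0x35 (blk 13, set 1) → L1-HIT  vc=[9]
11: 0x36 (blk 13, set 1) → L1-HIT  vc=[9]
12: 0x36 (blk 13, set 1) → L1-HIT  vc=[9]
13: 0x24 (blk 9, set 1) → VC-HIT  vc=[13]
14: 0x37 (blk 13, set 1) → VC-HIT  vc=[9]

SEQ = [MISS, L1-HIT, L1-HIT, MISS, VC-HIT, VC-HIT, VC-HIT, VC-HIT, VC-HIT, VC-HIT, L1-HIT, L1-HIT, L1-HIT, VC-HIT, VC-HIT]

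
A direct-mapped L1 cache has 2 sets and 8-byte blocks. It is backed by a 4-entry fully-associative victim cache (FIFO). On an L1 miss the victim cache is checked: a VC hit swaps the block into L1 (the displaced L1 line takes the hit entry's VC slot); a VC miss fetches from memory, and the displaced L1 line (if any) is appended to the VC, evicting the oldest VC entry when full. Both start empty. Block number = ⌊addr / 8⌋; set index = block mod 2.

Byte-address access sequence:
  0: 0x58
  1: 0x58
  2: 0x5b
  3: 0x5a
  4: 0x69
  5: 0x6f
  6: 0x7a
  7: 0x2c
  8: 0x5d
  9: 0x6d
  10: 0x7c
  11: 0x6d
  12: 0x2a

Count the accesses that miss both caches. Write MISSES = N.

#0 0x58→b11/s1 MISS; vc=[]
#1 0x58→b11/s1 L1-HIT; vc=[]
#2 0x5b→b11/s1 L1-HIT; vc=[]
#3 0x5a→b11/s1 L1-HIT; vc=[]
#4 0x69→b13/s1 MISS; vc=[11]
#5 0x6f→b13/s1 L1-HIT; vc=[11]
#6 0x7a→b15/s1 MISS; vc=[11,13]
#7 0x2c→b5/s1 MISS; vc=[11,13,15]
#8 0x5d→b11/s1 VC-HIT; vc=[5,13,15]
#9 0x6d→b13/s1 VC-HIT; vc=[5,11,15]
#10 0x7c→b15/s1 VC-HIT; vc=[5,11,13]
#11 0x6d→b13/s1 VC-HIT; vc=[5,11,15]
#12 0x2a→b5/s1 VC-HIT; vc=[13,11,15]

MISSES = 4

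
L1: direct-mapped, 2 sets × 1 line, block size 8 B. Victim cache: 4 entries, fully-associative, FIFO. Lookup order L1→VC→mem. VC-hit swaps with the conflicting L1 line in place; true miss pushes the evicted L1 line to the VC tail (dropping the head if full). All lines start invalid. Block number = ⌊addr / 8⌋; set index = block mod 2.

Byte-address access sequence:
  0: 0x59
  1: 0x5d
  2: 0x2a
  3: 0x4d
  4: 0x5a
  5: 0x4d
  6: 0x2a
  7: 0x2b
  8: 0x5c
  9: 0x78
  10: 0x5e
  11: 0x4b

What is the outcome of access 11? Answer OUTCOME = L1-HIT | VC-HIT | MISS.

#0 0x59→b11/s1 MISS; vc=[]
#1 0x5d→b11/s1 L1-HIT; vc=[]
#2 0x2a→b5/s1 MISS; vc=[11]
#3 0x4d→b9/s1 MISS; vc=[11,5]
#4 0x5a→b11/s1 VC-HIT; vc=[9,5]
#5 0x4d→b9/s1 VC-HIT; vc=[11,5]
#6 0x2a→b5/s1 VC-HIT; vc=[11,9]
#7 0x2b→b5/s1 L1-HIT; vc=[11,9]
#8 0x5c→b11/s1 VC-HIT; vc=[5,9]
#9 0x78→b15/s1 MISS; vc=[5,9,11]
#10 0x5e→b11/s1 VC-HIT; vc=[5,9,15]
#11 0x4b→b9/s1 VC-HIT; vc=[5,11,15]

OUTCOME = VC-HIT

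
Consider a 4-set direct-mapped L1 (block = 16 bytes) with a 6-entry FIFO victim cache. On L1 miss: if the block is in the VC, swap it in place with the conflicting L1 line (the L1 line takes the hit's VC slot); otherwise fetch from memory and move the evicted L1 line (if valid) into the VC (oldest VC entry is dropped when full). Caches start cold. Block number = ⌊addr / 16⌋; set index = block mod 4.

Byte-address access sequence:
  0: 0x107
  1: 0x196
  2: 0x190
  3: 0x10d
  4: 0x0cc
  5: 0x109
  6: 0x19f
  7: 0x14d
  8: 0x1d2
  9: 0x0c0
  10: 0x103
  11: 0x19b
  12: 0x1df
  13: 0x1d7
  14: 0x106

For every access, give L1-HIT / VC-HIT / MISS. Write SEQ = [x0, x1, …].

SEQ = [MISS, MISS, L1-HIT, L1-HIT, MISS, VC-HIT, L1-HIT, MISS, MISS, VC-HIT, VC-HIT, VC-HIT, VC-HIT, L1-HIT, L1-HIT]

#0 0x107→b16/s0 MISS; vc=[]
#1 0x196→b25/s1 MISS; vc=[]
#2 0x190→b25/s1 L1-HIT; vc=[]
#3 0x10d→b16/s0 L1-HIT; vc=[]
#4 0xcc→b12/s0 MISS; vc=[16]
#5 0x109→b16/s0 VC-HIT; vc=[12]
#6 0x19f→b25/s1 L1-HIT; vc=[12]
#7 0x14d→b20/s0 MISS; vc=[12,16]
#8 0x1d2→b29/s1 MISS; vc=[12,16,25]
#9 0xc0→b12/s0 VC-HIT; vc=[20,16,25]
#10 0x103→b16/s0 VC-HIT; vc=[20,12,25]
#11 0x19b→b25/s1 VC-HIT; vc=[20,12,29]
#12 0x1df→b29/s1 VC-HIT; vc=[20,12,25]
#13 0x1d7→b29/s1 L1-HIT; vc=[20,12,25]
#14 0x106→b16/s0 L1-HIT; vc=[20,12,25]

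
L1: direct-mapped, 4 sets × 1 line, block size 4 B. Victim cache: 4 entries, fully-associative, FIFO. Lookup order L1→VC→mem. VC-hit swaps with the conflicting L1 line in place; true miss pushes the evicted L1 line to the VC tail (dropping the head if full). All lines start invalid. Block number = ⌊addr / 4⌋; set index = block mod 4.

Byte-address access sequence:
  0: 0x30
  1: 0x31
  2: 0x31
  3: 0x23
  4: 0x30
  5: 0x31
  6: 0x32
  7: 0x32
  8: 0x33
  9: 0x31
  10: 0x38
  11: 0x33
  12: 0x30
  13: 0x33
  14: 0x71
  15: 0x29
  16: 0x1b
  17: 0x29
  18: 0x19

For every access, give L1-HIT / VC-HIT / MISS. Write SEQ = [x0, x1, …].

0: 0x30 (blk 12, set 0) → MISS  vc=[]
1: 0x31 (blk 12, set 0) → L1-HIT  vc=[]
2: 0x31 (blk 12, set 0) → L1-HIT  vc=[]
3: 0x23 (blk 8, set 0) → MISS  vc=[12]
4: 0x30 (blk 12, set 0) → VC-HIT  vc=[8]
5: 0x31 (blk 12, set 0) → L1-HIT  vc=[8]
6: 0x32 (blk 12, set 0) → L1-HIT  vc=[8]
7: 0x32 (blk 12, set 0) → L1-HIT  vc=[8]
8: 0x33 (blk 12, set 0) → L1-HIT  vc=[8]
9: 0x31 (blk 12, set 0) → L1-HIT  vc=[8]
10: 0x38 (blk 14, set 2) → MISS  vc=[8]
11: 0x33 (blk 12, set 0) → L1-HIT  vc=[8]
12: 0x30 (blk 12, set 0) → L1-HIT  vc=[8]
13: 0x33 (blk 12, set 0) → L1-HIT  vc=[8]
14: 0x71 (blk 28, set 0) → MISS  vc=[8, 12]
15: 0x29 (blk 10, set 2) → MISS  vc=[8, 12, 14]
16: 0x1b (blk 6, set 2) → MISS  vc=[8, 12, 14, 10]
17: 0x29 (blk 10, set 2) → VC-HIT  vc=[8, 12, 14, 6]
18: 0x19 (blk 6, set 2) → VC-HIT  vc=[8, 12, 14, 10]

SEQ = [MISS, L1-HIT, L1-HIT, MISS, VC-HIT, L1-HIT, L1-HIT, L1-HIT, L1-HIT, L1-HIT, MISS, L1-HIT, L1-HIT, L1-HIT, MISS, MISS, MISS, VC-HIT, VC-HIT]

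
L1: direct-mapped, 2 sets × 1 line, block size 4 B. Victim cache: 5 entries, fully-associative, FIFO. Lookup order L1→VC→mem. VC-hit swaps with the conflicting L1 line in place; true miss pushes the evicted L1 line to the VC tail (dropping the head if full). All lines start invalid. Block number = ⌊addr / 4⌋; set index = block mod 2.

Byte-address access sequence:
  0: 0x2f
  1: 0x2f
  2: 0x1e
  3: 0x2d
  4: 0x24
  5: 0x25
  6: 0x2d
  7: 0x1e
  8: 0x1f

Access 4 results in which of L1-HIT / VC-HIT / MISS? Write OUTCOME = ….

OUTCOME = MISS

#0 0x2f→b11/s1 MISS; vc=[]
#1 0x2f→b11/s1 L1-HIT; vc=[]
#2 0x1e→b7/s1 MISS; vc=[11]
#3 0x2d→b11/s1 VC-HIT; vc=[7]
#4 0x24→b9/s1 MISS; vc=[7,11]
#5 0x25→b9/s1 L1-HIT; vc=[7,11]
#6 0x2d→b11/s1 VC-HIT; vc=[7,9]
#7 0x1e→b7/s1 VC-HIT; vc=[11,9]
#8 0x1f→b7/s1 L1-HIT; vc=[11,9]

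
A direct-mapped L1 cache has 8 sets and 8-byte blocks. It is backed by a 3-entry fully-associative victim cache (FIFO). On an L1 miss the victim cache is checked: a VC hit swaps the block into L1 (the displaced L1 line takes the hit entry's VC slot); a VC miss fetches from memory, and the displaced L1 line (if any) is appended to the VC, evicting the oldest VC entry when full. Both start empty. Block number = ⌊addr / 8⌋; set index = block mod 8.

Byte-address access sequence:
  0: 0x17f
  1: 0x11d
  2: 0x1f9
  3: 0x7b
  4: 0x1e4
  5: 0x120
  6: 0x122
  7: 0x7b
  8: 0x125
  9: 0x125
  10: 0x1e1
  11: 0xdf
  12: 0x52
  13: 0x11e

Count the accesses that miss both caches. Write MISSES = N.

MISSES = 8

0: 0x17f (blk 47, set 7) → MISS  vc=[]
1: 0x11d (blk 35, set 3) → MISS  vc=[]
2: 0x1f9 (blk 63, set 7) → MISS  vc=[47]
3: 0x7b (blk 15, set 7) → MISS  vc=[47, 63]
4: 0x1e4 (blk 60, set 4) → MISS  vc=[47, 63]
5: 0x120 (blk 36, set 4) → MISS  vc=[47, 63, 60]
6: 0x122 (blk 36, set 4) → L1-HIT  vc=[47, 63, 60]
7: 0x7b (blk 15, set 7) → L1-HIT  vc=[47, 63, 60]
8: 0x125 (blk 36, set 4) → L1-HIT  vc=[47, 63, 60]
9: 0x125 (blk 36, set 4) → L1-HIT  vc=[47, 63, 60]
10: 0x1e1 (blk 60, set 4) → VC-HIT  vc=[47, 63, 36]
11: 0xdf (blk 27, set 3) → MISS  vc=[63, 36, 35]
12: 0x52 (blk 10, set 2) → MISS  vc=[63, 36, 35]
13: 0x11e (blk 35, set 3) → VC-HIT  vc=[63, 36, 27]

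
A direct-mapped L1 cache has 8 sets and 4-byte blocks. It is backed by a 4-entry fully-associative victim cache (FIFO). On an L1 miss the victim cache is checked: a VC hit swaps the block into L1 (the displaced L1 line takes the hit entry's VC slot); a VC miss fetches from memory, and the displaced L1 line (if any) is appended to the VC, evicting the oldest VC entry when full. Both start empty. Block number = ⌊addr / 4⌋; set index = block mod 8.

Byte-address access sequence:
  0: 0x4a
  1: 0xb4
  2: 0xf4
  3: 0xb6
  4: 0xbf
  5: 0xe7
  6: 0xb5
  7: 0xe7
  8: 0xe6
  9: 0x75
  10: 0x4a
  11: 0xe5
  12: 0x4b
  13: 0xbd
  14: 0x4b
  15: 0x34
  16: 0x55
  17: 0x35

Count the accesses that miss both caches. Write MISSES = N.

#0 0x4a→b18/s2 MISS; vc=[]
#1 0xb4→b45/s5 MISS; vc=[]
#2 0xf4→b61/s5 MISS; vc=[45]
#3 0xb6→b45/s5 VC-HIT; vc=[61]
#4 0xbf→b47/s7 MISS; vc=[61]
#5 0xe7→b57/s1 MISS; vc=[61]
#6 0xb5→b45/s5 L1-HIT; vc=[61]
#7 0xe7→b57/s1 L1-HIT; vc=[61]
#8 0xe6→b57/s1 L1-HIT; vc=[61]
#9 0x75→b29/s5 MISS; vc=[61,45]
#10 0x4a→b18/s2 L1-HIT; vc=[61,45]
#11 0xe5→b57/s1 L1-HIT; vc=[61,45]
#12 0x4b→b18/s2 L1-HIT; vc=[61,45]
#13 0xbd→b47/s7 L1-HIT; vc=[61,45]
#14 0x4b→b18/s2 L1-HIT; vc=[61,45]
#15 0x34→b13/s5 MISS; vc=[61,45,29]
#16 0x55→b21/s5 MISS; vc=[61,45,29,13]
#17 0x35→b13/s5 VC-HIT; vc=[61,45,29,21]

MISSES = 8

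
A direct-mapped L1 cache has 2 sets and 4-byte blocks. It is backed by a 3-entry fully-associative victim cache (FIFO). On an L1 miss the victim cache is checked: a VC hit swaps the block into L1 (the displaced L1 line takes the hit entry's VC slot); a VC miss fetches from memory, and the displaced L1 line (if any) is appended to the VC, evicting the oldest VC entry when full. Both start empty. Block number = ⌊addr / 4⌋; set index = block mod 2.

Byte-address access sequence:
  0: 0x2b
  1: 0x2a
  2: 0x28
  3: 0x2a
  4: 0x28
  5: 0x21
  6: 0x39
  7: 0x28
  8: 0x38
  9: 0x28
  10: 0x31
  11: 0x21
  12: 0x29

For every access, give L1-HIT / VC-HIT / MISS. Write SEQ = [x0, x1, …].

SEQ = [MISS, L1-HIT, L1-HIT, L1-HIT, L1-HIT, MISS, MISS, VC-HIT, VC-HIT, VC-HIT, MISS, VC-HIT, VC-HIT]

0: 0x2b (blk 10, set 0) → MISS  vc=[]
1: 0x2a (blk 10, set 0) → L1-HIT  vc=[]
2: 0x28 (blk 10, set 0) → L1-HIT  vc=[]
3: 0x2a (blk 10, set 0) → L1-HIT  vc=[]
4: 0x28 (blk 10, set 0) → L1-HIT  vc=[]
5: 0x21 (blk 8, set 0) → MISS  vc=[10]
6: 0x39 (blk 14, set 0) → MISS  vc=[10, 8]
7: 0x28 (blk 10, set 0) → VC-HIT  vc=[14, 8]
8: 0x38 (blk 14, set 0) → VC-HIT  vc=[10, 8]
9: 0x28 (blk 10, set 0) → VC-HIT  vc=[14, 8]
10: 0x31 (blk 12, set 0) → MISS  vc=[14, 8, 10]
11: 0x21 (blk 8, set 0) → VC-HIT  vc=[14, 12, 10]
12: 0x29 (blk 10, set 0) → VC-HIT  vc=[14, 12, 8]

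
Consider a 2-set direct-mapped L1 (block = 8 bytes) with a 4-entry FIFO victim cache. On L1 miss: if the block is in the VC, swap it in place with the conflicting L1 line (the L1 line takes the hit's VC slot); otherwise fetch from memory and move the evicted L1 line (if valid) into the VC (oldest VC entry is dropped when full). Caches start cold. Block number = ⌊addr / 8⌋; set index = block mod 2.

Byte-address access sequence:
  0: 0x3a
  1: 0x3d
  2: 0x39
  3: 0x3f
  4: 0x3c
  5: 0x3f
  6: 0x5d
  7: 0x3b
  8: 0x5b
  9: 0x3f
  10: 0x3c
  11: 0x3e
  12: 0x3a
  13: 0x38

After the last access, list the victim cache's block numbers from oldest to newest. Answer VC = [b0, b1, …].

VC = [11]

0: 0x3a (blk 7, set 1) → MISS  vc=[]
1: 0x3d (blk 7, set 1) → L1-HIT  vc=[]
2: 0x39 (blk 7, set 1) → L1-HIT  vc=[]
3: 0x3f (blk 7, set 1) → L1-HIT  vc=[]
4: 0x3c (blk 7, set 1) → L1-HIT  vc=[]
5: 0x3f (blk 7, set 1) → L1-HIT  vc=[]
6: 0x5d (blk 11, set 1) → MISS  vc=[7]
7: 0x3b (blk 7, set 1) → VC-HIT  vc=[11]
8: 0x5b (blk 11, set 1) → VC-HIT  vc=[7]
9: 0x3f (blk 7, set 1) → VC-HIT  vc=[11]
10: 0x3c (blk 7, set 1) → L1-HIT  vc=[11]
11: 0x3e (blk 7, set 1) → L1-HIT  vc=[11]
12: 0x3a (blk 7, set 1) → L1-HIT  vc=[11]
13: 0x38 (blk 7, set 1) → L1-HIT  vc=[11]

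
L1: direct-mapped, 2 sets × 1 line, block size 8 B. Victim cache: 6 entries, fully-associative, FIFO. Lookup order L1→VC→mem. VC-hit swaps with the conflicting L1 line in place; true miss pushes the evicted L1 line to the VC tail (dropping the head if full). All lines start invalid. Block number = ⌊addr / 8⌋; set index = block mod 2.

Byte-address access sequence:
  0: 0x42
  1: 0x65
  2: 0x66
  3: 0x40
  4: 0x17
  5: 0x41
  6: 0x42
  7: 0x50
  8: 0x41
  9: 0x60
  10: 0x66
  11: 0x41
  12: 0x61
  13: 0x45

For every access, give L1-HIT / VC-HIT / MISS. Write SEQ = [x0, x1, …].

SEQ = [MISS, MISS, L1-HIT, VC-HIT, MISS, VC-HIT, L1-HIT, MISS, VC-HIT, VC-HIT, L1-HIT, VC-HIT, VC-HIT, VC-HIT]

#0 0x42→b8/s0 MISS; vc=[]
#1 0x65→b12/s0 MISS; vc=[8]
#2 0x66→b12/s0 L1-HIT; vc=[8]
#3 0x40→b8/s0 VC-HIT; vc=[12]
#4 0x17→b2/s0 MISS; vc=[12,8]
#5 0x41→b8/s0 VC-HIT; vc=[12,2]
#6 0x42→b8/s0 L1-HIT; vc=[12,2]
#7 0x50→b10/s0 MISS; vc=[12,2,8]
#8 0x41→b8/s0 VC-HIT; vc=[12,2,10]
#9 0x60→b12/s0 VC-HIT; vc=[8,2,10]
#10 0x66→b12/s0 L1-HIT; vc=[8,2,10]
#11 0x41→b8/s0 VC-HIT; vc=[12,2,10]
#12 0x61→b12/s0 VC-HIT; vc=[8,2,10]
#13 0x45→b8/s0 VC-HIT; vc=[12,2,10]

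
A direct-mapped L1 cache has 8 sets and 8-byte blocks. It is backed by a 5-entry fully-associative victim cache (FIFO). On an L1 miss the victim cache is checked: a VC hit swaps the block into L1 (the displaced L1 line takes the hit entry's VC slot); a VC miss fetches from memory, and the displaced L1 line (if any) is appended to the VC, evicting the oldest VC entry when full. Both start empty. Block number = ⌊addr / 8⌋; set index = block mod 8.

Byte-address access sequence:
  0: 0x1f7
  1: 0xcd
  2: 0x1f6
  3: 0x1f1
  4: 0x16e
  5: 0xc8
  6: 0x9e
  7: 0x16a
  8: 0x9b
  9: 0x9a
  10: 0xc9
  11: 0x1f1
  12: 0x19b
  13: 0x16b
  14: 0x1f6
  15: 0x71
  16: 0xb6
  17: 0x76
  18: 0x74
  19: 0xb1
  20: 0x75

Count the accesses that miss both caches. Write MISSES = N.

MISSES = 7

0: 0x1f7 (blk 62, set 6) → MISS  vc=[]
1: 0xcd (blk 25, set 1) → MISS  vc=[]
2: 0x1f6 (blk 62, set 6) → L1-HIT  vc=[]
3: 0x1f1 (blk 62, set 6) → L1-HIT  vc=[]
4: 0x16e (blk 45, set 5) → MISS  vc=[]
5: 0xc8 (blk 25, set 1) → L1-HIT  vc=[]
6: 0x9e (blk 19, set 3) → MISS  vc=[]
7: 0x16a (blk 45, set 5) → L1-HIT  vc=[]
8: 0x9b (blk 19, set 3) → L1-HIT  vc=[]
9: 0x9a (blk 19, set 3) → L1-HIT  vc=[]
10: 0xc9 (blk 25, set 1) → L1-HIT  vc=[]
11: 0x1f1 (blk 62, set 6) → L1-HIT  vc=[]
12: 0x19b (blk 51, set 3) → MISS  vc=[19]
13: 0x16b (blk 45, set 5) → L1-HIT  vc=[19]
14: 0x1f6 (blk 62, set 6) → L1-HIT  vc=[19]
15: 0x71 (blk 14, set 6) → MISS  vc=[19, 62]
16: 0xb6 (blk 22, set 6) → MISS  vc=[19, 62, 14]
17: 0x76 (blk 14, set 6) → VC-HIT  vc=[19, 62, 22]
18: 0x74 (blk 14, set 6) → L1-HIT  vc=[19, 62, 22]
19: 0xb1 (blk 22, set 6) → VC-HIT  vc=[19, 62, 14]
20: 0x75 (blk 14, set 6) → VC-HIT  vc=[19, 62, 22]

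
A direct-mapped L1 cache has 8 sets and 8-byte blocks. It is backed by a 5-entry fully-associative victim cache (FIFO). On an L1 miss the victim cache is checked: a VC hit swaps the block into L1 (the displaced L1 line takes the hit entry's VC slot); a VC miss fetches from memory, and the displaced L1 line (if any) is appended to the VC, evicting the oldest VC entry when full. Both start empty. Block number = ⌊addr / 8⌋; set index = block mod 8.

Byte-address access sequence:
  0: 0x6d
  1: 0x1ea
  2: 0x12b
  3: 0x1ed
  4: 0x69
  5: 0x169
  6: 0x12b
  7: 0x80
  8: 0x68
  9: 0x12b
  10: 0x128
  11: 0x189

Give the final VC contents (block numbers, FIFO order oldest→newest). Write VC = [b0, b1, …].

VC = [61, 45, 13]

0: 0x6d (blk 13, set 5) → MISS  vc=[]
1: 0x1ea (blk 61, set 5) → MISS  vc=[13]
2: 0x12b (blk 37, set 5) → MISS  vc=[13, 61]
3: 0x1ed (blk 61, set 5) → VC-HIT  vc=[13, 37]
4: 0x69 (blk 13, set 5) → VC-HIT  vc=[61, 37]
5: 0x169 (blk 45, set 5) → MISS  vc=[61, 37, 13]
6: 0x12b (blk 37, set 5) → VC-HIT  vc=[61, 45, 13]
7: 0x80 (blk 16, set 0) → MISS  vc=[61, 45, 13]
8: 0x68 (blk 13, set 5) → VC-HIT  vc=[61, 45, 37]
9: 0x12b (blk 37, set 5) → VC-HIT  vc=[61, 45, 13]
10: 0x128 (blk 37, set 5) → L1-HIT  vc=[61, 45, 13]
11: 0x189 (blk 49, set 1) → MISS  vc=[61, 45, 13]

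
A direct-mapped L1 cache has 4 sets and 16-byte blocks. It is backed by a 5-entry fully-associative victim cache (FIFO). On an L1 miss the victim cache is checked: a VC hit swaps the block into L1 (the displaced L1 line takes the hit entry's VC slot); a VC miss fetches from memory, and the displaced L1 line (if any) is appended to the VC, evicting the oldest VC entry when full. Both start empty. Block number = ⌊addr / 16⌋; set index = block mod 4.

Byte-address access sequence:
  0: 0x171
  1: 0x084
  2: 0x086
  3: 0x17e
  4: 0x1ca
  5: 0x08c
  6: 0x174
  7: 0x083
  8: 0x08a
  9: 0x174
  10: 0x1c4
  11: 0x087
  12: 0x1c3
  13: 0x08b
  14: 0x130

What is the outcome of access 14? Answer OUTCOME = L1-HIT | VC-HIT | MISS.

#0 0x171→b23/s3 MISS; vc=[]
#1 0x84→b8/s0 MISS; vc=[]
#2 0x86→b8/s0 L1-HIT; vc=[]
#3 0x17e→b23/s3 L1-HIT; vc=[]
#4 0x1ca→b28/s0 MISS; vc=[8]
#5 0x8c→b8/s0 VC-HIT; vc=[28]
#6 0x174→b23/s3 L1-HIT; vc=[28]
#7 0x83→b8/s0 L1-HIT; vc=[28]
#8 0x8a→b8/s0 L1-HIT; vc=[28]
#9 0x174→b23/s3 L1-HIT; vc=[28]
#10 0x1c4→b28/s0 VC-HIT; vc=[8]
#11 0x87→b8/s0 VC-HIT; vc=[28]
#12 0x1c3→b28/s0 VC-HIT; vc=[8]
#13 0x8b→b8/s0 VC-HIT; vc=[28]
#14 0x130→b19/s3 MISS; vc=[28,23]

OUTCOME = MISS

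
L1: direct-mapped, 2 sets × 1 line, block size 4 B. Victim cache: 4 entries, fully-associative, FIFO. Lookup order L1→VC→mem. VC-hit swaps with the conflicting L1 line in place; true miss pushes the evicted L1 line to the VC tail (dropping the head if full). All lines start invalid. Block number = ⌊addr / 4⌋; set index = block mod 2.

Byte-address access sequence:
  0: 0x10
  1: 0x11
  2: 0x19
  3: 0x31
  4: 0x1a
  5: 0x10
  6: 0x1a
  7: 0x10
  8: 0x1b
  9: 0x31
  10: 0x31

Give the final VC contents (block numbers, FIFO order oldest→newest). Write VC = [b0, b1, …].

VC = [4, 6]

  [0] addr=0x10 blk=4 s=0: MISS | VC []
  [1] addr=0x11 blk=4 s=0: L1-HIT | VC []
  [2] addr=0x19 blk=6 s=0: MISS | VC [4]
  [3] addr=0x31 blk=12 s=0: MISS | VC [4, 6]
  [4] addr=0x1a blk=6 s=0: VC-HIT | VC [4, 12]
  [5] addr=0x10 blk=4 s=0: VC-HIT | VC [6, 12]
  [6] addr=0x1a blk=6 s=0: VC-HIT | VC [4, 12]
  [7] addr=0x10 blk=4 s=0: VC-HIT | VC [6, 12]
  [8] addr=0x1b blk=6 s=0: VC-HIT | VC [4, 12]
  [9] addr=0x31 blk=12 s=0: VC-HIT | VC [4, 6]
  [10] addr=0x31 blk=12 s=0: L1-HIT | VC [4, 6]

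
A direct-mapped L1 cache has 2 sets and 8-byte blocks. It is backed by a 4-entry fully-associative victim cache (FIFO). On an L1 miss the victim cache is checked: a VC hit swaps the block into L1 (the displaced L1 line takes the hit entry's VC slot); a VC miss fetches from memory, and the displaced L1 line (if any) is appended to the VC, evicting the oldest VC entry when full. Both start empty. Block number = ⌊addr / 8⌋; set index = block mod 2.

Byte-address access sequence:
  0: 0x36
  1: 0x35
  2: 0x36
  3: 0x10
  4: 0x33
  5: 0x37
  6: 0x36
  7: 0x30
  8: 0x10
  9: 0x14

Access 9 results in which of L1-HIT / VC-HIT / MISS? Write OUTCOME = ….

#0 0x36→b6/s0 MISS; vc=[]
#1 0x35→b6/s0 L1-HIT; vc=[]
#2 0x36→b6/s0 L1-HIT; vc=[]
#3 0x10→b2/s0 MISS; vc=[6]
#4 0x33→b6/s0 VC-HIT; vc=[2]
#5 0x37→b6/s0 L1-HIT; vc=[2]
#6 0x36→b6/s0 L1-HIT; vc=[2]
#7 0x30→b6/s0 L1-HIT; vc=[2]
#8 0x10→b2/s0 VC-HIT; vc=[6]
#9 0x14→b2/s0 L1-HIT; vc=[6]

OUTCOME = L1-HIT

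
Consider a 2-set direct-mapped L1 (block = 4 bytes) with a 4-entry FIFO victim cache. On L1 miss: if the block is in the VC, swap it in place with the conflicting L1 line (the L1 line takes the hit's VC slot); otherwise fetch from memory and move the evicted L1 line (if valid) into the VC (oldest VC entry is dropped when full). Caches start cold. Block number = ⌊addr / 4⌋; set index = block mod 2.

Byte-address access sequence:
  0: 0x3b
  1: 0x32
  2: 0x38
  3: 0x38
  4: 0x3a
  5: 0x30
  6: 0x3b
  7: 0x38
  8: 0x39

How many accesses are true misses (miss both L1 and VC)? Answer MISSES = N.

0: 0x3b (blk 14, set 0) → MISS  vc=[]
1: 0x32 (blk 12, set 0) → MISS  vc=[14]
2: 0x38 (blk 14, set 0) → VC-HIT  vc=[12]
3: 0x38 (blk 14, set 0) → L1-HIT  vc=[12]
4: 0x3a (blk 14, set 0) → L1-HIT  vc=[12]
5: 0x30 (blk 12, set 0) → VC-HIT  vc=[14]
6: 0x3b (blk 14, set 0) → VC-HIT  vc=[12]
7: 0x38 (blk 14, set 0) → L1-HIT  vc=[12]
8: 0x39 (blk 14, set 0) → L1-HIT  vc=[12]

MISSES = 2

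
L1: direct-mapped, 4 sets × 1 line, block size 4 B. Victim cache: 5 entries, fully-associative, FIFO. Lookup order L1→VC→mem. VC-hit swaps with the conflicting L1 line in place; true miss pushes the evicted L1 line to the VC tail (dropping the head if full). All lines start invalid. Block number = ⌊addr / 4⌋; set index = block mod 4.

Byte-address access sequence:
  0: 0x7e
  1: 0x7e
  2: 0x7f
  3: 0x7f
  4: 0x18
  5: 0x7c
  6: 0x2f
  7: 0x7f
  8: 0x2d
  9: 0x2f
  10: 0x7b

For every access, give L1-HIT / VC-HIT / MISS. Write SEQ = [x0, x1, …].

SEQ = [MISS, L1-HIT, L1-HIT, L1-HIT, MISS, L1-HIT, MISS, VC-HIT, VC-HIT, L1-HIT, MISS]

0: 0x7e (blk 31, set 3) → MISS  vc=[]
1: 0x7e (blk 31, set 3) → L1-HIT  vc=[]
2: 0x7f (blk 31, set 3) → L1-HIT  vc=[]
3: 0x7f (blk 31, set 3) → L1-HIT  vc=[]
4: 0x18 (blk 6, set 2) → MISS  vc=[]
5: 0x7c (blk 31, set 3) → L1-HIT  vc=[]
6: 0x2f (blk 11, set 3) → MISS  vc=[31]
7: 0x7f (blk 31, set 3) → VC-HIT  vc=[11]
8: 0x2d (blk 11, set 3) → VC-HIT  vc=[31]
9: 0x2f (blk 11, set 3) → L1-HIT  vc=[31]
10: 0x7b (blk 30, set 2) → MISS  vc=[31, 6]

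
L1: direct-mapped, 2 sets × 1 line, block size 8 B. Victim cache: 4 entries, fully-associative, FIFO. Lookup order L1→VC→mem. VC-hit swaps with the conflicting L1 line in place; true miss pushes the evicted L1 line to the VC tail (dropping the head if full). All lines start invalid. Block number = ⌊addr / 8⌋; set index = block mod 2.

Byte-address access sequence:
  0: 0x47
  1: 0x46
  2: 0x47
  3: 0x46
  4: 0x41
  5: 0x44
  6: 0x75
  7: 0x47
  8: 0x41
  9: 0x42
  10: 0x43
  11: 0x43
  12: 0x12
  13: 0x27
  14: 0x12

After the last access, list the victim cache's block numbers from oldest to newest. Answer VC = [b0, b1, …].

VC = [14, 8, 4]

  [0] addr=0x47 blk=8 s=0: MISS | VC []
  [1] addr=0x46 blk=8 s=0: L1-HIT | VC []
  [2] addr=0x47 blk=8 s=0: L1-HIT | VC []
  [3] addr=0x46 blk=8 s=0: L1-HIT | VC []
  [4] addr=0x41 blk=8 s=0: L1-HIT | VC []
  [5] addr=0x44 blk=8 s=0: L1-HIT | VC []
  [6] addr=0x75 blk=14 s=0: MISS | VC [8]
  [7] addr=0x47 blk=8 s=0: VC-HIT | VC [14]
  [8] addr=0x41 blk=8 s=0: L1-HIT | VC [14]
  [9] addr=0x42 blk=8 s=0: L1-HIT | VC [14]
  [10] addr=0x43 blk=8 s=0: L1-HIT | VC [14]
  [11] addr=0x43 blk=8 s=0: L1-HIT | VC [14]
  [12] addr=0x12 blk=2 s=0: MISS | VC [14, 8]
  [13] addr=0x27 blk=4 s=0: MISS | VC [14, 8, 2]
  [14] addr=0x12 blk=2 s=0: VC-HIT | VC [14, 8, 4]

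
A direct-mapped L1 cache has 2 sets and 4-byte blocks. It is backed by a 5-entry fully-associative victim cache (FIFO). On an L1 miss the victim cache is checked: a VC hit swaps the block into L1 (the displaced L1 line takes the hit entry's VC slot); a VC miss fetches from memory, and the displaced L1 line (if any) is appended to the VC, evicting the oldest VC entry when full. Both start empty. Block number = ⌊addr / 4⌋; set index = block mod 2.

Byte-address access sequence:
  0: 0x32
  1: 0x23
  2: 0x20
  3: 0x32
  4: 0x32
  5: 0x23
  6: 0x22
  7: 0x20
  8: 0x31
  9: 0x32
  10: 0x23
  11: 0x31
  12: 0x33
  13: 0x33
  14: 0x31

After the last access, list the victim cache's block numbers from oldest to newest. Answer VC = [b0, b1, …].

VC = [8]

#0 0x32→b12/s0 MISS; vc=[]
#1 0x23→b8/s0 MISS; vc=[12]
#2 0x20→b8/s0 L1-HIT; vc=[12]
#3 0x32→b12/s0 VC-HIT; vc=[8]
#4 0x32→b12/s0 L1-HIT; vc=[8]
#5 0x23→b8/s0 VC-HIT; vc=[12]
#6 0x22→b8/s0 L1-HIT; vc=[12]
#7 0x20→b8/s0 L1-HIT; vc=[12]
#8 0x31→b12/s0 VC-HIT; vc=[8]
#9 0x32→b12/s0 L1-HIT; vc=[8]
#10 0x23→b8/s0 VC-HIT; vc=[12]
#11 0x31→b12/s0 VC-HIT; vc=[8]
#12 0x33→b12/s0 L1-HIT; vc=[8]
#13 0x33→b12/s0 L1-HIT; vc=[8]
#14 0x31→b12/s0 L1-HIT; vc=[8]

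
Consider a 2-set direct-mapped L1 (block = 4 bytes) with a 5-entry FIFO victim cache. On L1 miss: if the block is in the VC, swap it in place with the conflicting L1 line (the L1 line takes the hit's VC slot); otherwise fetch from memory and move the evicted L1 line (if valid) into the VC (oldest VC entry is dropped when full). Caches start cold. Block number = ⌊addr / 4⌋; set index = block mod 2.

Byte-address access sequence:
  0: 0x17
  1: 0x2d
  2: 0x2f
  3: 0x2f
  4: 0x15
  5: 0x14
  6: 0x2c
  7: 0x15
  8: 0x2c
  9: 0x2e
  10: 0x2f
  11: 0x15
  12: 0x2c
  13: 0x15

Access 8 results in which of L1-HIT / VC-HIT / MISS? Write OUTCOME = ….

OUTCOME = VC-HIT

  [0] addr=0x17 blk=5 s=1: MISS | VC []
  [1] addr=0x2d blk=11 s=1: MISS | VC [5]
  [2] addr=0x2f blk=11 s=1: L1-HIT | VC [5]
  [3] addr=0x2f blk=11 s=1: L1-HIT | VC [5]
  [4] addr=0x15 blk=5 s=1: VC-HIT | VC [11]
  [5] addr=0x14 blk=5 s=1: L1-HIT | VC [11]
  [6] addr=0x2c blk=11 s=1: VC-HIT | VC [5]
  [7] addr=0x15 blk=5 s=1: VC-HIT | VC [11]
  [8] addr=0x2c blk=11 s=1: VC-HIT | VC [5]
  [9] addr=0x2e blk=11 s=1: L1-HIT | VC [5]
  [10] addr=0x2f blk=11 s=1: L1-HIT | VC [5]
  [11] addr=0x15 blk=5 s=1: VC-HIT | VC [11]
  [12] addr=0x2c blk=11 s=1: VC-HIT | VC [5]
  [13] addr=0x15 blk=5 s=1: VC-HIT | VC [11]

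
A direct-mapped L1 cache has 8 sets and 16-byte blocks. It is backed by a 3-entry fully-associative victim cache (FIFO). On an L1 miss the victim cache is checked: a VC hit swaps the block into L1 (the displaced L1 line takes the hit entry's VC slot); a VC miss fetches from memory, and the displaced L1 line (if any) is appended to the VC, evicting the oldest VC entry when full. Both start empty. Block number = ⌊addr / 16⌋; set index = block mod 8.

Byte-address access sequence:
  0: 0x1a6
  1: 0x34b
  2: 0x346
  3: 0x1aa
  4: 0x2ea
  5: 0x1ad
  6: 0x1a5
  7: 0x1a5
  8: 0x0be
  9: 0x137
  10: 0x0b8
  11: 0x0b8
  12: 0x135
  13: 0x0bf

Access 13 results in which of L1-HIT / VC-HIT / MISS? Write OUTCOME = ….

OUTCOME = VC-HIT

  [0] addr=0x1a6 blk=26 s=2: MISS | VC []
  [1] addr=0x34b blk=52 s=4: MISS | VC []
  [2] addr=0x346 blk=52 s=4: L1-HIT | VC []
  [3] addr=0x1aa blk=26 s=2: L1-HIT | VC []
  [4] addr=0x2ea blk=46 s=6: MISS | VC []
  [5] addr=0x1ad blk=26 s=2: L1-HIT | VC []
  [6] addr=0x1a5 blk=26 s=2: L1-HIT | VC []
  [7] addr=0x1a5 blk=26 s=2: L1-HIT | VC []
  [8] addr=0xbe blk=11 s=3: MISS | VC []
  [9] addr=0x137 blk=19 s=3: MISS | VC [11]
  [10] addr=0xb8 blk=11 s=3: VC-HIT | VC [19]
  [11] addr=0xb8 blk=11 s=3: L1-HIT | VC [19]
  [12] addr=0x135 blk=19 s=3: VC-HIT | VC [11]
  [13] addr=0xbf blk=11 s=3: VC-HIT | VC [19]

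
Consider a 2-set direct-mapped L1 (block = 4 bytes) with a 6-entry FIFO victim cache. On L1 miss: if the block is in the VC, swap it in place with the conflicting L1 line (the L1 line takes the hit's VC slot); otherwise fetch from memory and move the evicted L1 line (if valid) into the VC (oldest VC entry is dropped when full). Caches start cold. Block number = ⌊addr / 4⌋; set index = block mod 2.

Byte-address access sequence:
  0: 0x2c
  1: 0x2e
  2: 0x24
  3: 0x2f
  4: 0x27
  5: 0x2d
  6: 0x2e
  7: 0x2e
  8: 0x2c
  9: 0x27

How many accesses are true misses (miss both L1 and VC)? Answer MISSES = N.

MISSES = 2

0: 0x2c (blk 11, set 1) → MISS  vc=[]
1: 0x2e (blk 11, set 1) → L1-HIT  vc=[]
2: 0x24 (blk 9, set 1) → MISS  vc=[11]
3: 0x2f (blk 11, set 1) → VC-HIT  vc=[9]
4: 0x27 (blk 9, set 1) → VC-HIT  vc=[11]
5: 0x2d (blk 11, set 1) → VC-HIT  vc=[9]
6: 0x2e (blk 11, set 1) → L1-HIT  vc=[9]
7: 0x2e (blk 11, set 1) → L1-HIT  vc=[9]
8: 0x2c (blk 11, set 1) → L1-HIT  vc=[9]
9: 0x27 (blk 9, set 1) → VC-HIT  vc=[11]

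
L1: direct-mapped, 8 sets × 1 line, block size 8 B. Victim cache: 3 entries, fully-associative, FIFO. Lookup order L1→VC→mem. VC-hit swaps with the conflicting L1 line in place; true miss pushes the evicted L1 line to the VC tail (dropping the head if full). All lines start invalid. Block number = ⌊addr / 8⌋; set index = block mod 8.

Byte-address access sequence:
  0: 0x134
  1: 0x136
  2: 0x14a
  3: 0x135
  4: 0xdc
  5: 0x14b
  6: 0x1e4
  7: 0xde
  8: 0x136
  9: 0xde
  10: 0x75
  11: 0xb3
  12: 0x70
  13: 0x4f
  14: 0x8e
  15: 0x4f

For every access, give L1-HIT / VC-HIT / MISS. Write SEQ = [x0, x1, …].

0: 0x134 (blk 38, set 6) → MISS  vc=[]
1: 0x136 (blk 38, set 6) → L1-HIT  vc=[]
2: 0x14a (blk 41, set 1) → MISS  vc=[]
3: 0x135 (blk 38, set 6) → L1-HIT  vc=[]
4: 0xdc (blk 27, set 3) → MISS  vc=[]
5: 0x14b (blk 41, set 1) → L1-HIT  vc=[]
6: 0x1e4 (blk 60, set 4) → MISS  vc=[]
7: 0xde (blk 27, set 3) → L1-HIT  vc=[]
8: 0x136 (blk 38, set 6) → L1-HIT  vc=[]
9: 0xde (blk 27, set 3) → L1-HIT  vc=[]
10: 0x75 (blk 14, set 6) → MISS  vc=[38]
11: 0xb3 (blk 22, set 6) → MISS  vc=[38, 14]
12: 0x70 (blk 14, set 6) → VC-HIT  vc=[38, 22]
13: 0x4f (blk 9, set 1) → MISS  vc=[38, 22, 41]
14: 0x8e (blk 17, set 1) → MISS  vc=[22, 41, 9]
15: 0x4f (blk 9, set 1) → VC-HIT  vc=[22, 41, 17]

SEQ = [MISS, L1-HIT, MISS, L1-HIT, MISS, L1-HIT, MISS, L1-HIT, L1-HIT, L1-HIT, MISS, MISS, VC-HIT, MISS, MISS, VC-HIT]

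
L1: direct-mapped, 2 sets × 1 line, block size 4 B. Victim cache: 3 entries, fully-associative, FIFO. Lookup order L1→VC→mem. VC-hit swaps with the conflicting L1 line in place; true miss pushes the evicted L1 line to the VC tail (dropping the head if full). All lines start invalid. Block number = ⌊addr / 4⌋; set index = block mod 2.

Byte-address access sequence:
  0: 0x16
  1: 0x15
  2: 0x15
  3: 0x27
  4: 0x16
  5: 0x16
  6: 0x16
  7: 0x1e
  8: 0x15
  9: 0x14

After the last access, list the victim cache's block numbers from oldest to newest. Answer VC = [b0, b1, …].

  [0] addr=0x16 blk=5 s=1: MISS | VC []
  [1] addr=0x15 blk=5 s=1: L1-HIT | VC []
  [2] addr=0x15 blk=5 s=1: L1-HIT | VC []
  [3] addr=0x27 blk=9 s=1: MISS | VC [5]
  [4] addr=0x16 blk=5 s=1: VC-HIT | VC [9]
  [5] addr=0x16 blk=5 s=1: L1-HIT | VC [9]
  [6] addr=0x16 blk=5 s=1: L1-HIT | VC [9]
  [7] addr=0x1e blk=7 s=1: MISS | VC [9, 5]
  [8] addr=0x15 blk=5 s=1: VC-HIT | VC [9, 7]
  [9] addr=0x14 blk=5 s=1: L1-HIT | VC [9, 7]

VC = [9, 7]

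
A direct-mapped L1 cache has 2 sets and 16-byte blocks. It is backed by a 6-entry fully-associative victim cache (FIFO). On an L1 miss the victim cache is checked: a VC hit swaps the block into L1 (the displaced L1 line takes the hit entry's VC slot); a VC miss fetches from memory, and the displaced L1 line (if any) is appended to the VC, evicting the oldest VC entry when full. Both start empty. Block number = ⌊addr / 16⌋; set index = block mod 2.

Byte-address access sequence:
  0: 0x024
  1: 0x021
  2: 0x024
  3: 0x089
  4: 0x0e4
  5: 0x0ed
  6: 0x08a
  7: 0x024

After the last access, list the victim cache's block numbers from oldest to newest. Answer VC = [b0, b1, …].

VC = [8, 14]

0: 0x24 (blk 2, set 0) → MISS  vc=[]
1: 0x21 (blk 2, set 0) → L1-HIT  vc=[]
2: 0x24 (blk 2, set 0) → L1-HIT  vc=[]
3: 0x89 (blk 8, set 0) → MISS  vc=[2]
4: 0xe4 (blk 14, set 0) → MISS  vc=[2, 8]
5: 0xed (blk 14, set 0) → L1-HIT  vc=[2, 8]
6: 0x8a (blk 8, set 0) → VC-HIT  vc=[2, 14]
7: 0x24 (blk 2, set 0) → VC-HIT  vc=[8, 14]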